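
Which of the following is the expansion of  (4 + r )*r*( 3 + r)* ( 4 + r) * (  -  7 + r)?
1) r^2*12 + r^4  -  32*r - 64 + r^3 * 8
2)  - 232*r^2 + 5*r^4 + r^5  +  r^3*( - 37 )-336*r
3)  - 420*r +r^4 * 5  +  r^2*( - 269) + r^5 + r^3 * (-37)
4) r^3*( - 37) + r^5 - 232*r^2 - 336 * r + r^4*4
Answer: 4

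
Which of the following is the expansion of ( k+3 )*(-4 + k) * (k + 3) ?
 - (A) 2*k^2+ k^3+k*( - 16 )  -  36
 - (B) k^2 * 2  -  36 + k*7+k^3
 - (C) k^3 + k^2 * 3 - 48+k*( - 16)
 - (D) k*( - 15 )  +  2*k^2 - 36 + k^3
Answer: D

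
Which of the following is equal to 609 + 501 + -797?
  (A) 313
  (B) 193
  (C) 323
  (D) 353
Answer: A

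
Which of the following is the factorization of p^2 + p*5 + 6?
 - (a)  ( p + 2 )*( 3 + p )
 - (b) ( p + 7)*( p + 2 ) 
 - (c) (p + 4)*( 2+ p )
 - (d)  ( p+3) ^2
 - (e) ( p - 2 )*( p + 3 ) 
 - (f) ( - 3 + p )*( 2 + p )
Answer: a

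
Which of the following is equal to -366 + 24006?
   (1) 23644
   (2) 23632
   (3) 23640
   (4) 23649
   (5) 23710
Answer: 3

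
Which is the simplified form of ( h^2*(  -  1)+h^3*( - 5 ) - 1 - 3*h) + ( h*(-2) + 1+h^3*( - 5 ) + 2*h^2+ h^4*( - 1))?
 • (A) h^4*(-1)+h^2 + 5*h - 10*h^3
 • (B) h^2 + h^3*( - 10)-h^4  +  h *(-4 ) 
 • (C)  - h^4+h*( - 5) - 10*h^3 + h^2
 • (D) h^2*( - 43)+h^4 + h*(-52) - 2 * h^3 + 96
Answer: C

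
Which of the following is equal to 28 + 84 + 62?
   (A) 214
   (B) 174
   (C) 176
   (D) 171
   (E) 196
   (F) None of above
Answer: B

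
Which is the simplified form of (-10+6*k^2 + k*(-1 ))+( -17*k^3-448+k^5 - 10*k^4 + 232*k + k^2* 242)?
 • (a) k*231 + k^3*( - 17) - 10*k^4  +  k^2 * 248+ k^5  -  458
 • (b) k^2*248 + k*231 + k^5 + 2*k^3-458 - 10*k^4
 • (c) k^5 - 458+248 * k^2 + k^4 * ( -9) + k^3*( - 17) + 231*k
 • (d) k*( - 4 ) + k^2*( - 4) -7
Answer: a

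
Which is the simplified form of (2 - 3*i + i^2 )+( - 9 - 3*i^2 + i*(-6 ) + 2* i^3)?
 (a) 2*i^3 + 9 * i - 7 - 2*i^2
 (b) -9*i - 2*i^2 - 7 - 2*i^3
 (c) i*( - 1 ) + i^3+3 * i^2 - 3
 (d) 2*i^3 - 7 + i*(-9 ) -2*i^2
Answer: d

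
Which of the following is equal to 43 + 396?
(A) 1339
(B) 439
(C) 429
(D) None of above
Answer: B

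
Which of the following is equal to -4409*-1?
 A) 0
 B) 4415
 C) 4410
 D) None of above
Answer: D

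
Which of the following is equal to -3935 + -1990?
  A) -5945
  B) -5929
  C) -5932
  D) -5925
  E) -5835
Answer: D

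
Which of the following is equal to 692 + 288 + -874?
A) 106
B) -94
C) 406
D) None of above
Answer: A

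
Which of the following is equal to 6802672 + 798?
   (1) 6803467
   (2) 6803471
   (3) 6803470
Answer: 3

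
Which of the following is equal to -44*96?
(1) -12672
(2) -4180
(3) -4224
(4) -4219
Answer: 3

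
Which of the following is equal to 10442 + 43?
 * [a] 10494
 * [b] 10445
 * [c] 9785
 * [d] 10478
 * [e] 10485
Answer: e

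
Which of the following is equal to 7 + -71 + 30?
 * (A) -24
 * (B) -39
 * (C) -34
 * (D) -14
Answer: C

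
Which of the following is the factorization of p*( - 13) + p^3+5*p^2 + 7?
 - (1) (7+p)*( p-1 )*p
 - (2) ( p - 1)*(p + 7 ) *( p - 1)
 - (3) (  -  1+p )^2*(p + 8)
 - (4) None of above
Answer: 2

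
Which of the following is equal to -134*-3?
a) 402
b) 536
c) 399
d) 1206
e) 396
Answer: a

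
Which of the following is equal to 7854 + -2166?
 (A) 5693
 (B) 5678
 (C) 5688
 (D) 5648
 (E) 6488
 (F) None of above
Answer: C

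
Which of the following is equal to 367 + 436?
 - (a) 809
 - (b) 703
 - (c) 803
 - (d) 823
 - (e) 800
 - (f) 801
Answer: c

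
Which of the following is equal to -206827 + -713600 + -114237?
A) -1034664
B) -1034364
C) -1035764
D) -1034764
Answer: A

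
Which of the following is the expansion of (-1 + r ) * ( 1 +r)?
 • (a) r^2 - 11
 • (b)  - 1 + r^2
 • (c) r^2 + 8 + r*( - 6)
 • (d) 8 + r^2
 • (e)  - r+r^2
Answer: b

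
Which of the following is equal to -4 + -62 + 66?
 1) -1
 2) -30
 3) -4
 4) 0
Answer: 4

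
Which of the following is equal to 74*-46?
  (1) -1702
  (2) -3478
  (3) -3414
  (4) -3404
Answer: 4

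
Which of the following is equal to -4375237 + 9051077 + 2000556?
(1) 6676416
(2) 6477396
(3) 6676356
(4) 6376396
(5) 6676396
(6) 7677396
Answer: 5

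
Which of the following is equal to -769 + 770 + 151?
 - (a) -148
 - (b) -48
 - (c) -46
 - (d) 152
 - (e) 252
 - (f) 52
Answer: d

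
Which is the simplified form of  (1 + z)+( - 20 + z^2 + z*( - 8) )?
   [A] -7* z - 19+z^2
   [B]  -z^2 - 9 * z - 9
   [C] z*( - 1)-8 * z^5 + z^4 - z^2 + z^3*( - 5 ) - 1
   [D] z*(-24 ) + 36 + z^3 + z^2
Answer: A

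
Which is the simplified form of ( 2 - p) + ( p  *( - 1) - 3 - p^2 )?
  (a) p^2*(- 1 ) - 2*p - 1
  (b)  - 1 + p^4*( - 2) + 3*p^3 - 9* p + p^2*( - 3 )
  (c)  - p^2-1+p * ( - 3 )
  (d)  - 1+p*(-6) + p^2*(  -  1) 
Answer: a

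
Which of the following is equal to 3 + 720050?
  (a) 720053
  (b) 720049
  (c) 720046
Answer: a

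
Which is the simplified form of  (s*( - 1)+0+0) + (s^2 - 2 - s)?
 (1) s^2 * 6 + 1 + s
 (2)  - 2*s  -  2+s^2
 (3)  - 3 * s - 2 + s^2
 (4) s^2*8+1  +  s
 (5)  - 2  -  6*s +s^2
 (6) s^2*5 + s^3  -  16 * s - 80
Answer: 2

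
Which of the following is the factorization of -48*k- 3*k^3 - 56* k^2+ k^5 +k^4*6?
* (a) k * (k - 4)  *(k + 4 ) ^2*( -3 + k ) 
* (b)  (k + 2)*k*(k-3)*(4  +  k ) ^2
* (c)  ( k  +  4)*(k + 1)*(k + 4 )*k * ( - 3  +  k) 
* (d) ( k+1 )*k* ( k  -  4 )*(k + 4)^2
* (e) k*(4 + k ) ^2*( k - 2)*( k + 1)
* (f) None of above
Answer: c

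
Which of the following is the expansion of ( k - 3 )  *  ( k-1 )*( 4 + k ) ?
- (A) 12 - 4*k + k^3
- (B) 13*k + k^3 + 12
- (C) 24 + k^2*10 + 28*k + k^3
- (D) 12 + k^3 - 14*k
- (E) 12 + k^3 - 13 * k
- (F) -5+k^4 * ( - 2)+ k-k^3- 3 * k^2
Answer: E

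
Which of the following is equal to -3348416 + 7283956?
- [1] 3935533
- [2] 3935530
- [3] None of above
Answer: 3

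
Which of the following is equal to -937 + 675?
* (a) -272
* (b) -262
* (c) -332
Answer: b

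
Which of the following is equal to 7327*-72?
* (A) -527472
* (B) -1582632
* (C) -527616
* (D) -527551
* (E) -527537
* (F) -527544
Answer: F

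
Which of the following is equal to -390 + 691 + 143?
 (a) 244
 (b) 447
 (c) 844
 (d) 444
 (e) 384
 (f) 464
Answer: d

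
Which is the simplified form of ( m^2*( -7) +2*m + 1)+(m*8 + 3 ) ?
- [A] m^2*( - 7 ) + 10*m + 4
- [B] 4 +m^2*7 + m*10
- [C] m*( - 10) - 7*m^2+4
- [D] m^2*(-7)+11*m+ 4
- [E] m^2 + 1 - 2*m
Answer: A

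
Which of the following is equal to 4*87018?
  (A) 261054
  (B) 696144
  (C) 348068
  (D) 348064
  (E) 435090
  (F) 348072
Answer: F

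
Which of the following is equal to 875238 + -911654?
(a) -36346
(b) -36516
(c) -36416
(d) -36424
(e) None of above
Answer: c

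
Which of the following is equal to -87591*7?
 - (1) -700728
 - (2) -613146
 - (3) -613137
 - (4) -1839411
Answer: 3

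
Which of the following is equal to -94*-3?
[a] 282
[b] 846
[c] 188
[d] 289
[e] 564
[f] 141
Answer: a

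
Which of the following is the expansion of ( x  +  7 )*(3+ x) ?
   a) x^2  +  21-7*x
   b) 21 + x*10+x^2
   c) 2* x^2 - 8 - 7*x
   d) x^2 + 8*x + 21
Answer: b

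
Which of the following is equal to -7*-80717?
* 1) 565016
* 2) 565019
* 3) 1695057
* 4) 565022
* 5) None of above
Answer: 2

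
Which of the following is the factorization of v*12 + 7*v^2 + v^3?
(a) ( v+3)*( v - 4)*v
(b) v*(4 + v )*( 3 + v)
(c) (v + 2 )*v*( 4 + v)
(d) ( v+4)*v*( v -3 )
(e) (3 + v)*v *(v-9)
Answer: b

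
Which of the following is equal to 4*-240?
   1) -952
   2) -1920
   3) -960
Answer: 3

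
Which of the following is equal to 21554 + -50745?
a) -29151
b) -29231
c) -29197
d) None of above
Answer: d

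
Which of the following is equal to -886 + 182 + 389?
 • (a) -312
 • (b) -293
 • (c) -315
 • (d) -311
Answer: c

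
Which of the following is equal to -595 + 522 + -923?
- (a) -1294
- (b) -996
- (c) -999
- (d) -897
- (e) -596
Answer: b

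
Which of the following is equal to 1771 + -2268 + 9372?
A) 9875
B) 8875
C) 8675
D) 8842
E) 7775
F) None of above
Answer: B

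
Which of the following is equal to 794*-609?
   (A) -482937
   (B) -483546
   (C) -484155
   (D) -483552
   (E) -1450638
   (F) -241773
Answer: B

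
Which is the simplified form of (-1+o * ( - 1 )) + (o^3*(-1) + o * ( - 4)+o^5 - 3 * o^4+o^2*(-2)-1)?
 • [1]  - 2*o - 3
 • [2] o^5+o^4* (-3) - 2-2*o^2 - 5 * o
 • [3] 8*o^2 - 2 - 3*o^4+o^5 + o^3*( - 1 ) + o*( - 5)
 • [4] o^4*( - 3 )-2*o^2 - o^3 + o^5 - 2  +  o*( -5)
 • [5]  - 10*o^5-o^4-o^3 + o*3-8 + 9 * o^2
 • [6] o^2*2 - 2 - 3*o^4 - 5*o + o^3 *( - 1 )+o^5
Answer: 4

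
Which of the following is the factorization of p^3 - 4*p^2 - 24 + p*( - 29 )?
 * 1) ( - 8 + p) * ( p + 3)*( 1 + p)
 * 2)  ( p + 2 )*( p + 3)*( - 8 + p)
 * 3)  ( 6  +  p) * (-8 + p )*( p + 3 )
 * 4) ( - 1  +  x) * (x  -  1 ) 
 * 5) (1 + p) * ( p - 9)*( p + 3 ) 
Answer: 1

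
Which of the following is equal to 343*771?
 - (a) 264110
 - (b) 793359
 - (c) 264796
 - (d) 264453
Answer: d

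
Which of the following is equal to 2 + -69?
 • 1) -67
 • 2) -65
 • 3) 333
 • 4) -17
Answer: 1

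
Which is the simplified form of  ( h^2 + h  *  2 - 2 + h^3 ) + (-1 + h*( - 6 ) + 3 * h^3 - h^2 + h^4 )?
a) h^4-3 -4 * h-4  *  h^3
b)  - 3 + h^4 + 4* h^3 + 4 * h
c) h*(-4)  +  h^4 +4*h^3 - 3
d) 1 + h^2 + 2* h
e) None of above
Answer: c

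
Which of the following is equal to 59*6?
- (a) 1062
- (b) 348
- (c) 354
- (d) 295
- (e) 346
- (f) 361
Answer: c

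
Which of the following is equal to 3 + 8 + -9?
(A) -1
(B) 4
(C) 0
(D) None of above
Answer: D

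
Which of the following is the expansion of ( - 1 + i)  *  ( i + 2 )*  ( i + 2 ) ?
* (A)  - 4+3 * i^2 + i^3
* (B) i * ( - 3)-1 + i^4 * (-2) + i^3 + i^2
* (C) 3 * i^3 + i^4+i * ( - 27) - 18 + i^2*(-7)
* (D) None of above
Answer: A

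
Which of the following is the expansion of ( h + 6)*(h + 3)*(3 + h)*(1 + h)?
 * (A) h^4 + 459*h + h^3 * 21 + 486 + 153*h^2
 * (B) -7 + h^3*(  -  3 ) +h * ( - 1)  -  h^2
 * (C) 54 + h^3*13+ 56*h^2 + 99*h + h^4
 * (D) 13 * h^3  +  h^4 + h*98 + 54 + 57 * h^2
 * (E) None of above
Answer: E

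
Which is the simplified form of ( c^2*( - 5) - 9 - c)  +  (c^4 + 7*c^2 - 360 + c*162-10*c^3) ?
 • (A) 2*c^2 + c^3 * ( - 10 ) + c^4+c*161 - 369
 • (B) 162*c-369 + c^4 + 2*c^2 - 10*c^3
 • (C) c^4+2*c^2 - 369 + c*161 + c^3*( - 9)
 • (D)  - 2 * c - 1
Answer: A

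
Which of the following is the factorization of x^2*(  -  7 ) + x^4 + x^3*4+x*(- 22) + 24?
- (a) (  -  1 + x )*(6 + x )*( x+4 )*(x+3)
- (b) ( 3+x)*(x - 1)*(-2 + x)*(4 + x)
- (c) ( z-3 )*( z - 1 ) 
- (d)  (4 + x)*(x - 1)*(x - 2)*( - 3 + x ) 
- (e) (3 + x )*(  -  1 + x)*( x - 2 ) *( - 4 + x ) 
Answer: b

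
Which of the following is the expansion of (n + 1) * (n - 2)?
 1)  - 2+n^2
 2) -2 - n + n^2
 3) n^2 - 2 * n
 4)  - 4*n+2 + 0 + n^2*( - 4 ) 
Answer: 2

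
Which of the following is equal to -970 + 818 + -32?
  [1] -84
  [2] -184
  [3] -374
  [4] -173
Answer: 2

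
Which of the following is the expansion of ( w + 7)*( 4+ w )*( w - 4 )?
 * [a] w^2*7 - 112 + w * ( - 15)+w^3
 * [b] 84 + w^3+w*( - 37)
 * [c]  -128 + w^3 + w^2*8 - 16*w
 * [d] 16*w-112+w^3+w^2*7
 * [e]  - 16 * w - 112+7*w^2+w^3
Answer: e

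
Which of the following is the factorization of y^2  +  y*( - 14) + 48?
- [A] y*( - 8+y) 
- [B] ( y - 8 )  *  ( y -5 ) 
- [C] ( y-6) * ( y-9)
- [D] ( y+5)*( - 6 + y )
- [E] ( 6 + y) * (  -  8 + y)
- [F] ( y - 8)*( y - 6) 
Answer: F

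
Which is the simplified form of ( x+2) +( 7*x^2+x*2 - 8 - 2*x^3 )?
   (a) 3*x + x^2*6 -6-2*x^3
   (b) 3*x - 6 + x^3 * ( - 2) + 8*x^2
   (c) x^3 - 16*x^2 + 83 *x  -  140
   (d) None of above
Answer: d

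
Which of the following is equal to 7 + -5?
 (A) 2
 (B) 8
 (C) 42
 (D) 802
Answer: A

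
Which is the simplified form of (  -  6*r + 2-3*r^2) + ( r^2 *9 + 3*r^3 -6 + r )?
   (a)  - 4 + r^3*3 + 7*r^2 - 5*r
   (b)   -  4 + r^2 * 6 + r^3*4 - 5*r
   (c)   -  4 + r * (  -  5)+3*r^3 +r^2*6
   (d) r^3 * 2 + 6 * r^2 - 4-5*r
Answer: c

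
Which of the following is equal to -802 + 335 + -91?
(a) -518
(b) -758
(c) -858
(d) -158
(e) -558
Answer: e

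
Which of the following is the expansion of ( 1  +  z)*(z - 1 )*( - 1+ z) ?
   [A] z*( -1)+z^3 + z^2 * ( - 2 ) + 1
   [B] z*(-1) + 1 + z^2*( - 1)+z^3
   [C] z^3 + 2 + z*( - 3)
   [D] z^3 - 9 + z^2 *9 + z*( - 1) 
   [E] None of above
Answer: B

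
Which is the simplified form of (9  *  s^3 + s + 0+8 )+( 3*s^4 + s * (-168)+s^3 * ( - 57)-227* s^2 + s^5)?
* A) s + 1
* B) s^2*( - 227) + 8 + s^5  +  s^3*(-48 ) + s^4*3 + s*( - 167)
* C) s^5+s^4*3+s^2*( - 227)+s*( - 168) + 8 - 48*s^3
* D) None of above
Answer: B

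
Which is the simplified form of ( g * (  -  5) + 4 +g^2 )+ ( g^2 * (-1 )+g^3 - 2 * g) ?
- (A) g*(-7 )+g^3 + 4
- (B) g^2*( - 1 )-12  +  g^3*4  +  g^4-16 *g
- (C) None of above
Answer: A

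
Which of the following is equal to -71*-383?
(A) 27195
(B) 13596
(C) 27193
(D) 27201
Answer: C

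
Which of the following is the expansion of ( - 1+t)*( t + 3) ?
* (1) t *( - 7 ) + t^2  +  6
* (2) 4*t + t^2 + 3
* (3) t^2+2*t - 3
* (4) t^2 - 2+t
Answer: 3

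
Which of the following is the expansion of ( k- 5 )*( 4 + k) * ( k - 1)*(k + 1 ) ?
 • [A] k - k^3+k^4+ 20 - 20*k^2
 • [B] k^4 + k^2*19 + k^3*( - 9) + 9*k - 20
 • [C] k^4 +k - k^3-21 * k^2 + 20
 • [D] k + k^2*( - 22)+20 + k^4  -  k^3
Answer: C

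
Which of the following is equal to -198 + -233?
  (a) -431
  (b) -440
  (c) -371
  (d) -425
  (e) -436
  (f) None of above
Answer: a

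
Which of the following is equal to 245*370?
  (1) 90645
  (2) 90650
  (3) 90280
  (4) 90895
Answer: 2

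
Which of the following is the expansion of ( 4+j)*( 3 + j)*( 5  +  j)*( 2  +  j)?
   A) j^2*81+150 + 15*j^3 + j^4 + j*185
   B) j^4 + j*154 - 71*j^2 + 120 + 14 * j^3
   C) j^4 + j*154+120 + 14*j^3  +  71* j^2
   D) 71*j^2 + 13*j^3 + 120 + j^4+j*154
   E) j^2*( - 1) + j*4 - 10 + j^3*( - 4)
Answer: C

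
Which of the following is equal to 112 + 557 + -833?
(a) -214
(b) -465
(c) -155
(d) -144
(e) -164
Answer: e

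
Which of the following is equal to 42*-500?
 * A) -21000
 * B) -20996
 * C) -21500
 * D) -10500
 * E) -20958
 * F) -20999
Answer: A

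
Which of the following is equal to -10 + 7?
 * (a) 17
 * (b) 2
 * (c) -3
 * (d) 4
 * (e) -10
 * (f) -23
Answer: c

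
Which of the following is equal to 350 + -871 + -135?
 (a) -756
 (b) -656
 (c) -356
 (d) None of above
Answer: b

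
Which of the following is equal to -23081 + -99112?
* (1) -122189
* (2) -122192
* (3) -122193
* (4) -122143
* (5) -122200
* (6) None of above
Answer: 3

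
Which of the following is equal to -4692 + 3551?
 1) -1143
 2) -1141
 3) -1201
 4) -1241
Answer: 2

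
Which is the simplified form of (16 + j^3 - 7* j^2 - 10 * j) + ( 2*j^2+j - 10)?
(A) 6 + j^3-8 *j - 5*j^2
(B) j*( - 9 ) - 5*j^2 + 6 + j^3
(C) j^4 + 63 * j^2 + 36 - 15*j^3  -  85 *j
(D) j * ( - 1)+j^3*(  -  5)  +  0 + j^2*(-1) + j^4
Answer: B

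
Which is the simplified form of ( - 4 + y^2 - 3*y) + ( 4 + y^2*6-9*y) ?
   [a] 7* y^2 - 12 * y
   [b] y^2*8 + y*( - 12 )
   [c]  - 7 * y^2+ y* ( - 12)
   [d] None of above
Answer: a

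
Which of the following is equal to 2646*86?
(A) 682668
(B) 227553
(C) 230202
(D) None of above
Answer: D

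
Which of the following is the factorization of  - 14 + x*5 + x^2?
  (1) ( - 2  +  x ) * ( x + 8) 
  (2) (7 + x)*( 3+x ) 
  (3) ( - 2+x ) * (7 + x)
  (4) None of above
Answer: 3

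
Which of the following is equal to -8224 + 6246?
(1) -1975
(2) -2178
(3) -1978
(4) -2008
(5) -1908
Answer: 3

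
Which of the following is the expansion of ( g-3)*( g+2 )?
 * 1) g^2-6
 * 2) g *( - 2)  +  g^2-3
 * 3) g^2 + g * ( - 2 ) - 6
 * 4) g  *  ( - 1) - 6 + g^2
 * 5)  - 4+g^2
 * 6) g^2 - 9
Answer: 4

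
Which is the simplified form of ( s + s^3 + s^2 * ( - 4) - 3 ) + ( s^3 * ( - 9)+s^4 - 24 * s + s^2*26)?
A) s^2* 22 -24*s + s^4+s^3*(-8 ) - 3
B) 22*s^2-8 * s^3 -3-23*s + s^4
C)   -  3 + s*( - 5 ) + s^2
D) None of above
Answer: B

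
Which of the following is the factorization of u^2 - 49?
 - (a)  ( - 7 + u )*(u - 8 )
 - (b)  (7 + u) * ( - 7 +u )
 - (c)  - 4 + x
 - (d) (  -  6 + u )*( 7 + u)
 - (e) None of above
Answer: b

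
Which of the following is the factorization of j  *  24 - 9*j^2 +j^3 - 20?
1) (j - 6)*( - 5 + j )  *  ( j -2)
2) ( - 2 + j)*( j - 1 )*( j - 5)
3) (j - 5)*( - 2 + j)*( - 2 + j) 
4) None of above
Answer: 3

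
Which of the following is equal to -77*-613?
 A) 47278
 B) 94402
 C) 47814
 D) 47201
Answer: D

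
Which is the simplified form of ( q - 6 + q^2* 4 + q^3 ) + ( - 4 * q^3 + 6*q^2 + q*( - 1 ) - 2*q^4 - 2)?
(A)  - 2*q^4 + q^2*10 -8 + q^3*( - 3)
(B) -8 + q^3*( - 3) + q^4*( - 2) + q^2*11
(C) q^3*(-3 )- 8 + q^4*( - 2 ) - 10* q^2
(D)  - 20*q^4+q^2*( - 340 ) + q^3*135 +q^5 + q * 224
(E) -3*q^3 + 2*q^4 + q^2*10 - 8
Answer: A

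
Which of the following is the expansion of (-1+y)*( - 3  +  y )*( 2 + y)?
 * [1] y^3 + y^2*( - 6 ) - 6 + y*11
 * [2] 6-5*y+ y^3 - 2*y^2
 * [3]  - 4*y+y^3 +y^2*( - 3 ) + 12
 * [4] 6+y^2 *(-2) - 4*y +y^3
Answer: 2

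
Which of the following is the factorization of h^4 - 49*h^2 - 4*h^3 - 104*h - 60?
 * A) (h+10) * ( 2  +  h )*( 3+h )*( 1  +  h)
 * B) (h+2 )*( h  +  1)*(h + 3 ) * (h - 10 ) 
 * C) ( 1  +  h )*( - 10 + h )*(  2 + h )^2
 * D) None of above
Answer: B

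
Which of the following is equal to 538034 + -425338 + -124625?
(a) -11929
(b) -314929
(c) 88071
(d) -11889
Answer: a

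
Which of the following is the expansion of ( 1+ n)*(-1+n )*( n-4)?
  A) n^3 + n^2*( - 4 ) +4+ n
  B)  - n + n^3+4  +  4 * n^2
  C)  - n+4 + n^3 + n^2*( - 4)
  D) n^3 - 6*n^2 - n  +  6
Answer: C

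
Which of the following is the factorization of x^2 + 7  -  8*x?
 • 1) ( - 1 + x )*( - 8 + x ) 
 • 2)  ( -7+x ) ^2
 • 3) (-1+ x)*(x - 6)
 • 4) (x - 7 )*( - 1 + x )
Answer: 4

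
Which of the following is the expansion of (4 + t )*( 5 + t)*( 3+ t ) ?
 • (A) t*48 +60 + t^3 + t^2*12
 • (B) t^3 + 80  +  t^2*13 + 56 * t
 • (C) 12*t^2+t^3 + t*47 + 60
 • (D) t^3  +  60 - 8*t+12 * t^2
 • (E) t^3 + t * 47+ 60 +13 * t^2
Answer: C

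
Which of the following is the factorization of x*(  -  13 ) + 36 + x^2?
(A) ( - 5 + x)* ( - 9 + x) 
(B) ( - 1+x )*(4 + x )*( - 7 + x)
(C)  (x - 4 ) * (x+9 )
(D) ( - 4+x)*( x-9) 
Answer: D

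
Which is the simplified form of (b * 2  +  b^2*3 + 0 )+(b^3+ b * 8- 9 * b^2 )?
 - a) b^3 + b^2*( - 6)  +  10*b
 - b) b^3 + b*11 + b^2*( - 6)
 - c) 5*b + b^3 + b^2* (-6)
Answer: a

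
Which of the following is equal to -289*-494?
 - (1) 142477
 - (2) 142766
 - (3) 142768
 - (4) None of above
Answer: 2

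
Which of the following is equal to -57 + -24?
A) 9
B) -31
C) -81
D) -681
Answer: C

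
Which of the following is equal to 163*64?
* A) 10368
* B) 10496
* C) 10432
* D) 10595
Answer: C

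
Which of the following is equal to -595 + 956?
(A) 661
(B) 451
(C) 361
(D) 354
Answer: C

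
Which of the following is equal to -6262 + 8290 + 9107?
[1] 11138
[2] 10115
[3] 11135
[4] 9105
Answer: 3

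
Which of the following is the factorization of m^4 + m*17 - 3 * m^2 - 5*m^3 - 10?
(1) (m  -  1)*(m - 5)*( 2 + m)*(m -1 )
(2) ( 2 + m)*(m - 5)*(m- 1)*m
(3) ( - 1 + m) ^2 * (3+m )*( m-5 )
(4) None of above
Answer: 1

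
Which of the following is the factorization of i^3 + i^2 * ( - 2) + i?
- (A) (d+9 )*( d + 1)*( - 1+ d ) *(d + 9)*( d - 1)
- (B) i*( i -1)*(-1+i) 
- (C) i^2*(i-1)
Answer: B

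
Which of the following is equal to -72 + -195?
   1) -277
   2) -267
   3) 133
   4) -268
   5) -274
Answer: 2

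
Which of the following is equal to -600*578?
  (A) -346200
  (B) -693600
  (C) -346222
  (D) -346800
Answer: D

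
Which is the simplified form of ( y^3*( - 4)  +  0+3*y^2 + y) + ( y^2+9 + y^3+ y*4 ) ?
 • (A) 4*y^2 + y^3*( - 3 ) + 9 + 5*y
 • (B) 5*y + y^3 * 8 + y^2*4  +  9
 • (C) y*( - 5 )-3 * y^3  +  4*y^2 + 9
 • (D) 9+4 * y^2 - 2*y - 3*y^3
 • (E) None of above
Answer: A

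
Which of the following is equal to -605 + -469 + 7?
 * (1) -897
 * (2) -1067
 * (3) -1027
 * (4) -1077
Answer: 2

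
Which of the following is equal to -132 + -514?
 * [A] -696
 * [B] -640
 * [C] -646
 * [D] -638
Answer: C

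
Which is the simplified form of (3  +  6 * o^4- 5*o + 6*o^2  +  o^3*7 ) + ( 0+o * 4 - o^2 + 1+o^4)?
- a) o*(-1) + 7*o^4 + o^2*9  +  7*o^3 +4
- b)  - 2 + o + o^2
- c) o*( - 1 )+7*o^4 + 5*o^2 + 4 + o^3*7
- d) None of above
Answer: c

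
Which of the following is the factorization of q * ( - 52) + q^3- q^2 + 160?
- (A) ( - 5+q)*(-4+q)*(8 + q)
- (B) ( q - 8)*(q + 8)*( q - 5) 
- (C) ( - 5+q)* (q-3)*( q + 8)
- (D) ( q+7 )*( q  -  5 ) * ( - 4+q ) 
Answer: A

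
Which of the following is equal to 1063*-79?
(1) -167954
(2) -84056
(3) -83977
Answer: 3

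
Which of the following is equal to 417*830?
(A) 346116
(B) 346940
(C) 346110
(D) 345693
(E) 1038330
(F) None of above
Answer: C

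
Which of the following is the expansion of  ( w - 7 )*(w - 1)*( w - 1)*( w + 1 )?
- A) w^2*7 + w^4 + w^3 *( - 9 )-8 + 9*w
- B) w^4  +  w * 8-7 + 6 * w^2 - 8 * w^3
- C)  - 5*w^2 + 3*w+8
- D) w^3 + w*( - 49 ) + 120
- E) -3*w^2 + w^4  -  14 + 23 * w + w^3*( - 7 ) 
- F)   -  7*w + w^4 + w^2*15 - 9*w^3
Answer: B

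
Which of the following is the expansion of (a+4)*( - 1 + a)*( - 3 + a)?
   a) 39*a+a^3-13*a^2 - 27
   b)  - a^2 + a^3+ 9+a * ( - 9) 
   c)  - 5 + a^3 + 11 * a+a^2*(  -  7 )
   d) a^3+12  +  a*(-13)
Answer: d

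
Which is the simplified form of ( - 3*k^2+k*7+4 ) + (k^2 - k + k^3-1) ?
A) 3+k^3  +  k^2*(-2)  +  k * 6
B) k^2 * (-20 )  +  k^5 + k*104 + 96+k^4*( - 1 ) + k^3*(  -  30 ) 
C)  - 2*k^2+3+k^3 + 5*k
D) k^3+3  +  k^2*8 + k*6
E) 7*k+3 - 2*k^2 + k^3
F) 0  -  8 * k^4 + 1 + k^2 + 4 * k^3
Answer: A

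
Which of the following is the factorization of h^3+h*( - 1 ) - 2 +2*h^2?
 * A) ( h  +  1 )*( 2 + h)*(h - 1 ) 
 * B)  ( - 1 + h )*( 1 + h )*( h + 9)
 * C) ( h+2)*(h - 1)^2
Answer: A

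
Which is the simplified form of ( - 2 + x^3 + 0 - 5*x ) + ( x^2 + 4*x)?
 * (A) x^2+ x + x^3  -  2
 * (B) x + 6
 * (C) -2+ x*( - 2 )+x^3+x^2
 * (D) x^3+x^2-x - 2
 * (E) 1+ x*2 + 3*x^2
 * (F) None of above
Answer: D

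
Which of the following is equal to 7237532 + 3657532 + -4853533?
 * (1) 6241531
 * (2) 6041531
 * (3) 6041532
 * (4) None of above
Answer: 2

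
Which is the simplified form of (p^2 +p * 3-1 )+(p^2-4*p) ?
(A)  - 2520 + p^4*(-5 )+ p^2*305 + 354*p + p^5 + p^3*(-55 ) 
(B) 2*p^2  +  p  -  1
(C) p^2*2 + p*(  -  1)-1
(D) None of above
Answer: C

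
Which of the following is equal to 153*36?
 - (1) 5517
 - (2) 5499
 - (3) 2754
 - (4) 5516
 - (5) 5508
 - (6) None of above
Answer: 5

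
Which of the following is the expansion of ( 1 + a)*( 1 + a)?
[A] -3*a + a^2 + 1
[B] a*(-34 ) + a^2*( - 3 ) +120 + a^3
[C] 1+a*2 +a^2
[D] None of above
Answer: C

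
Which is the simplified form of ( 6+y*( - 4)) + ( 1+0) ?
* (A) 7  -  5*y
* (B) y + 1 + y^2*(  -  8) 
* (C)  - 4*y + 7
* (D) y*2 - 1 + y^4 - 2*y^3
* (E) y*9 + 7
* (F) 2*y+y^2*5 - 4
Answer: C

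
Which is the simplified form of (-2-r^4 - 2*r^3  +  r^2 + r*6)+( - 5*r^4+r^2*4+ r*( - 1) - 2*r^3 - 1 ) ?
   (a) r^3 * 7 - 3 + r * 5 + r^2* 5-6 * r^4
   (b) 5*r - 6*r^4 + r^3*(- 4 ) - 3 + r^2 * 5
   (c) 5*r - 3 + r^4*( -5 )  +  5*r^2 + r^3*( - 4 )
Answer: b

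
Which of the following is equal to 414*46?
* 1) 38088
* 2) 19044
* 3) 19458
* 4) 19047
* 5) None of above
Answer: 2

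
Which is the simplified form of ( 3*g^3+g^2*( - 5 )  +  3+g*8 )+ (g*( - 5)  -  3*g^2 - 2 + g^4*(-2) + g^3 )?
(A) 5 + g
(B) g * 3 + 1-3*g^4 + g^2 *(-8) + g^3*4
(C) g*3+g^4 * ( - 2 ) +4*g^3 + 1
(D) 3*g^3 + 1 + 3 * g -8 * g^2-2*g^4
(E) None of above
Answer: E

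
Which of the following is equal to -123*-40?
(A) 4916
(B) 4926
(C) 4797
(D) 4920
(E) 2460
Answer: D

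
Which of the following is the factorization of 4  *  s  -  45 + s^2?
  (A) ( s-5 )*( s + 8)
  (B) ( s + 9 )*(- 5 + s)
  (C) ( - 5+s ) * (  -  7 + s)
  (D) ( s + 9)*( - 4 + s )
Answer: B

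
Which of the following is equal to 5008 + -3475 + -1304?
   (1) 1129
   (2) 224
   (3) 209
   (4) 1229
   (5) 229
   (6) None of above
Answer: 5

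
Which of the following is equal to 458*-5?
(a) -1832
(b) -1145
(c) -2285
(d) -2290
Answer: d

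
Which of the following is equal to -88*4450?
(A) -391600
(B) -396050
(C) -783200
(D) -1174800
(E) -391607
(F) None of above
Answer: A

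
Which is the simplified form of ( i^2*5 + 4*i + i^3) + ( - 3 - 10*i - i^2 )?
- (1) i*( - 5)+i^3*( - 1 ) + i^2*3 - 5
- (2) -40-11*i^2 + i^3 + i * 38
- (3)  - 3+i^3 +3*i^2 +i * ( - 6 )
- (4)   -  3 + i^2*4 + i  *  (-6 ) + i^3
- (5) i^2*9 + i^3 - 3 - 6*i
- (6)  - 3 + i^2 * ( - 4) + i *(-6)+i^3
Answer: 4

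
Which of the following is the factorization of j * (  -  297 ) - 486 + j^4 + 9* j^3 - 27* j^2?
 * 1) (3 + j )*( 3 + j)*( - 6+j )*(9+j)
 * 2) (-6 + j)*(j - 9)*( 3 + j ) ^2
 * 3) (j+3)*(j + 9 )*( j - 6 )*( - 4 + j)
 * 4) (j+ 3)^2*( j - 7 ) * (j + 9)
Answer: 1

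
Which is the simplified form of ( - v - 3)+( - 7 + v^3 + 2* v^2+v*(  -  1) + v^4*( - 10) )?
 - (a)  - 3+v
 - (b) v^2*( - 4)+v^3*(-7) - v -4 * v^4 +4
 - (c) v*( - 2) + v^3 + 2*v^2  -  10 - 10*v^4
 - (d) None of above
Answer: c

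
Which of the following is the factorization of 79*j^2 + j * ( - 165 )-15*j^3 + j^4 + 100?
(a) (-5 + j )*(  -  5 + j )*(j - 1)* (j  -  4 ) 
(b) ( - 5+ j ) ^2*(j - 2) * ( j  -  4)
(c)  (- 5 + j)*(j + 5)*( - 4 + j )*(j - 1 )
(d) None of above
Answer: a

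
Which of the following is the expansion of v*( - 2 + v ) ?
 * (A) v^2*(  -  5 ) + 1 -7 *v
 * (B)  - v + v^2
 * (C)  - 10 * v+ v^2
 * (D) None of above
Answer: D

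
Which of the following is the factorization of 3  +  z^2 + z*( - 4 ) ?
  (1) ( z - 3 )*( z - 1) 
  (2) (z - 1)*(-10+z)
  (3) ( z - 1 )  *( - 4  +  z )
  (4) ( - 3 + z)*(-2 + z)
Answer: 1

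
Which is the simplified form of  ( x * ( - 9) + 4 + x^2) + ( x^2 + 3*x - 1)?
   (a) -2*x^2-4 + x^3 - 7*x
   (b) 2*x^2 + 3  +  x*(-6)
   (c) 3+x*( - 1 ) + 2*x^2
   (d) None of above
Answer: b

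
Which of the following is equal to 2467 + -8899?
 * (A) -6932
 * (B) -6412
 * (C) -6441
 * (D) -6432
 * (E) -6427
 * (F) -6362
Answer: D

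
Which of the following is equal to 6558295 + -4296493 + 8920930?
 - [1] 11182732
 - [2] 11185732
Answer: 1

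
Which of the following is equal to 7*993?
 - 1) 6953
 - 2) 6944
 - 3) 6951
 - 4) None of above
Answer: 3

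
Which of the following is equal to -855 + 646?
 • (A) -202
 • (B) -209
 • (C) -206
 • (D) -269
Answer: B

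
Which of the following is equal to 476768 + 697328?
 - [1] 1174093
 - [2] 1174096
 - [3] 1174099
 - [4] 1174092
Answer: 2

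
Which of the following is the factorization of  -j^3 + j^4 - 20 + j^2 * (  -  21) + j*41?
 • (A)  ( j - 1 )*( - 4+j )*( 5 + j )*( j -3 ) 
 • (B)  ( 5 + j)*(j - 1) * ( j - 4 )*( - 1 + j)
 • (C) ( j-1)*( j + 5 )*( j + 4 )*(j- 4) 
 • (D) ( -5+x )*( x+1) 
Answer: B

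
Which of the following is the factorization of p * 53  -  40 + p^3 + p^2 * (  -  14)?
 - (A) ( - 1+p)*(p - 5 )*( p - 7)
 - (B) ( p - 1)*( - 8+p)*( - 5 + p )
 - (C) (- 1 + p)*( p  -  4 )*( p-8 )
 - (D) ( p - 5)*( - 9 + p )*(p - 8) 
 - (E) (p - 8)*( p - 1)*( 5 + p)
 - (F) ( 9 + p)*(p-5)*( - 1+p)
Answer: B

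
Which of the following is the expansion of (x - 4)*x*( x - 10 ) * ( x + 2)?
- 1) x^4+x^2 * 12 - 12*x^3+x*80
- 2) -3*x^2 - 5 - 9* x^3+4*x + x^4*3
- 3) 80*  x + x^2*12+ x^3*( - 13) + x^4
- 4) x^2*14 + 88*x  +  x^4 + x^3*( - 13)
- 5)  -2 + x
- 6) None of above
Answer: 1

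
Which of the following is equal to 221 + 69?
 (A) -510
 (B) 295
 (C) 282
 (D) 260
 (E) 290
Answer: E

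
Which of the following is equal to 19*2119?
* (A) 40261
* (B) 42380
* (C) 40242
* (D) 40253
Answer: A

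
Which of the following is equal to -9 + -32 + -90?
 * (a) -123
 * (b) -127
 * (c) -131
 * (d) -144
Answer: c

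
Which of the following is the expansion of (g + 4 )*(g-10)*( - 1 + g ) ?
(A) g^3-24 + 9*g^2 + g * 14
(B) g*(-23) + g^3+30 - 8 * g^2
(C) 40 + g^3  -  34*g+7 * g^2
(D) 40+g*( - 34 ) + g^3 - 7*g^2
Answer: D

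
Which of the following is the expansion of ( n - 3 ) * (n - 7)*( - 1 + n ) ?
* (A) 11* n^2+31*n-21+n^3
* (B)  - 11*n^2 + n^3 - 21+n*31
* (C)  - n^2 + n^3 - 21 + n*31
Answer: B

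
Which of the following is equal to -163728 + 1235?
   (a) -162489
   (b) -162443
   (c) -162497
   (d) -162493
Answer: d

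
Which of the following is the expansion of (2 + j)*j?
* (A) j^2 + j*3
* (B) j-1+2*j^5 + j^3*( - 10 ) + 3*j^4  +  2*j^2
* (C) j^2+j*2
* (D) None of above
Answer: C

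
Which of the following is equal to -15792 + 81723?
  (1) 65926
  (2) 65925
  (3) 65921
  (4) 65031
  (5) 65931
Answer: 5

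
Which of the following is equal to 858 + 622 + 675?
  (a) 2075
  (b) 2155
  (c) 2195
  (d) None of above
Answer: b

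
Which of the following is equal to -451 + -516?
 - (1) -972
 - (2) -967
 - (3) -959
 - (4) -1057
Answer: 2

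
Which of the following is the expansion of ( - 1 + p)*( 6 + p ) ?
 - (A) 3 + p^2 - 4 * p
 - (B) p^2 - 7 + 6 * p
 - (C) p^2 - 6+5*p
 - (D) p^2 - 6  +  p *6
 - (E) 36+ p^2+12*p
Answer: C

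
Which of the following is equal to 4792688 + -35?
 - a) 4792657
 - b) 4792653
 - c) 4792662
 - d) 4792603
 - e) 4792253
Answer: b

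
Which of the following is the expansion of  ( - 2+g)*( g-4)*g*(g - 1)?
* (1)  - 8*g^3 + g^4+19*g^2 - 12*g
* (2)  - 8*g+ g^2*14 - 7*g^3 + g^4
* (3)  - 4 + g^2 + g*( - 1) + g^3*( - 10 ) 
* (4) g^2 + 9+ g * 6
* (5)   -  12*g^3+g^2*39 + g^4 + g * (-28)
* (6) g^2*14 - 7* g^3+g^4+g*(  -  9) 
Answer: 2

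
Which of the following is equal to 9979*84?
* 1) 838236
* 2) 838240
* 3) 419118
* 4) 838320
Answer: 1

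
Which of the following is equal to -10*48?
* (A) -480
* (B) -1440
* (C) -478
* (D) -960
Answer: A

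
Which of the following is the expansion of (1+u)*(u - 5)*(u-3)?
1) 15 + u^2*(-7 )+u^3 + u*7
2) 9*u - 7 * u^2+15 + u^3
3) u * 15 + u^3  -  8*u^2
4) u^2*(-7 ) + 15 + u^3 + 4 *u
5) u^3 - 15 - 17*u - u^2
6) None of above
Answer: 1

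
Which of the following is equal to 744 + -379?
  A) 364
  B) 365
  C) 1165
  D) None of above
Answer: B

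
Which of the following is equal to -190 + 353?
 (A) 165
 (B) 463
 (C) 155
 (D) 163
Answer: D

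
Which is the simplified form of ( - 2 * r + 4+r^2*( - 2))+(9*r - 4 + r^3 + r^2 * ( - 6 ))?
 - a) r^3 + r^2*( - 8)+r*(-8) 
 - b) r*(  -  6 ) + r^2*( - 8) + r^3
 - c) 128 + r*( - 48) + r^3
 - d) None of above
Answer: d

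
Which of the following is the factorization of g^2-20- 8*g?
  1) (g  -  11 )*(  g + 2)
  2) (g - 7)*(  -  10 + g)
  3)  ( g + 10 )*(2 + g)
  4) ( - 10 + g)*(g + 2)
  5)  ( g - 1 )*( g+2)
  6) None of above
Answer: 4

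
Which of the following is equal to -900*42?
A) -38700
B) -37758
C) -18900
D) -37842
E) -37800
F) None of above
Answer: E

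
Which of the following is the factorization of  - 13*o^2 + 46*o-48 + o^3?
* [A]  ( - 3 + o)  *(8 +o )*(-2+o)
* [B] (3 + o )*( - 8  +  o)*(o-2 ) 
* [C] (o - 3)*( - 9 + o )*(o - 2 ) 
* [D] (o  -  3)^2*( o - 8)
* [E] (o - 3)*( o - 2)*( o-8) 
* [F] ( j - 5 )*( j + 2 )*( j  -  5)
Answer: E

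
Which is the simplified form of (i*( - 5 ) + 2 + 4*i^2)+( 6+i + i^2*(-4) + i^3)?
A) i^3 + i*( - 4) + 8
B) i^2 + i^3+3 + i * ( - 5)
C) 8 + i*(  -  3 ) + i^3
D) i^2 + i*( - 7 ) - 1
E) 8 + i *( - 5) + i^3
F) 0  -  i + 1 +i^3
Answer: A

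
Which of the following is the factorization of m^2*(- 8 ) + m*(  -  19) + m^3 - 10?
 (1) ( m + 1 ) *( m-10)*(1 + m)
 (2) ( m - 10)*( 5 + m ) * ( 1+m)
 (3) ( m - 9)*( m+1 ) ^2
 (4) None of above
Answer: 1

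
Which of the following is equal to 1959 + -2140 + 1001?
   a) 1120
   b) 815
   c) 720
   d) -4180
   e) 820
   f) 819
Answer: e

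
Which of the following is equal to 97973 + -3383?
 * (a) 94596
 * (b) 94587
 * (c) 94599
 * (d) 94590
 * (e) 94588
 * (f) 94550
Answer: d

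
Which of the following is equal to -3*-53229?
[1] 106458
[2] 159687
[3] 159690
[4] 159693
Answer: 2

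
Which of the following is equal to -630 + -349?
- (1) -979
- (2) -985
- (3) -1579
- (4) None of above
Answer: 1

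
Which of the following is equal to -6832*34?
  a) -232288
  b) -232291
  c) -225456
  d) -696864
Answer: a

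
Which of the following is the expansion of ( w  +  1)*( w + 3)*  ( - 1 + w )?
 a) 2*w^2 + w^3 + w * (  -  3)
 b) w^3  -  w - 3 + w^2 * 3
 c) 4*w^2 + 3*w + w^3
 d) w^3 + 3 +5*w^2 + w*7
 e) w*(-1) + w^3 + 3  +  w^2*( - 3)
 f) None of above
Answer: b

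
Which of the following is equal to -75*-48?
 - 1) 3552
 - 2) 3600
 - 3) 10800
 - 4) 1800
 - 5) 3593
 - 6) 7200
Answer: 2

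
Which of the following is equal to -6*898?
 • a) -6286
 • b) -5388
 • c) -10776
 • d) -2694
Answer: b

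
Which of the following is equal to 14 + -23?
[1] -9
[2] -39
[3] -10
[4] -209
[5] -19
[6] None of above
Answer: 1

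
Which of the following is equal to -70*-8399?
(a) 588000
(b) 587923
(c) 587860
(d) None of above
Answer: d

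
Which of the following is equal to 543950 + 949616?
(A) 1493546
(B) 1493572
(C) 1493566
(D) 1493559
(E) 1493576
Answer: C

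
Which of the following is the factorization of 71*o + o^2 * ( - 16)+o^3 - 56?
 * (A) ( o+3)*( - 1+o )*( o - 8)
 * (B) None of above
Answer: B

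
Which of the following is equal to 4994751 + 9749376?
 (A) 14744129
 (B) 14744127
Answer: B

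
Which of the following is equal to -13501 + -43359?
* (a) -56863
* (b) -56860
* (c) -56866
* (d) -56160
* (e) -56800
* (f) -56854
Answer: b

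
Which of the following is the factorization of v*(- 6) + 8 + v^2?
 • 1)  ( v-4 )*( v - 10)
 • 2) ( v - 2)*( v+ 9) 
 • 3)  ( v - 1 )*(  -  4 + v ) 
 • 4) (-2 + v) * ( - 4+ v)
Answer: 4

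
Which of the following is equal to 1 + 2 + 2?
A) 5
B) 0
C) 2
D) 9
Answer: A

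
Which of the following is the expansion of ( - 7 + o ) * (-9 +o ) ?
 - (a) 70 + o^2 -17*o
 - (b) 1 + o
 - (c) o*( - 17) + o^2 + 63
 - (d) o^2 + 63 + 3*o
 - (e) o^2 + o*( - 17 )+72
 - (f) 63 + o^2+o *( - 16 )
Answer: f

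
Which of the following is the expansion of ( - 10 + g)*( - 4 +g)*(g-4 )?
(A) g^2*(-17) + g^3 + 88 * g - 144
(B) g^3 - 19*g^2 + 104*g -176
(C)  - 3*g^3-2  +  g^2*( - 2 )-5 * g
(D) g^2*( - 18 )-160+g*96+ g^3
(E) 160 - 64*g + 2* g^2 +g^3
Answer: D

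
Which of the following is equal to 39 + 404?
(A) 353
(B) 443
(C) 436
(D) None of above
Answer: B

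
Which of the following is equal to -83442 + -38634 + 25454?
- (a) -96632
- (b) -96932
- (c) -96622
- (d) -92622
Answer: c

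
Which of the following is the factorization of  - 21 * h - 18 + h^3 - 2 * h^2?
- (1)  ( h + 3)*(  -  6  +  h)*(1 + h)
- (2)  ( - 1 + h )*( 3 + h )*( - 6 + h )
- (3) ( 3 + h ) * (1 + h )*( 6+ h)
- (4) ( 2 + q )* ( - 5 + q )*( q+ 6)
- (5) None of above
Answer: 1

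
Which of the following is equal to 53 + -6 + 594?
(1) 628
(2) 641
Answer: 2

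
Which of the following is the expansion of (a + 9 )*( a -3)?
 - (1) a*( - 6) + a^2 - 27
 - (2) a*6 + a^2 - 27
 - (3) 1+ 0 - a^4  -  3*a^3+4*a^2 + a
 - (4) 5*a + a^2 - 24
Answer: 2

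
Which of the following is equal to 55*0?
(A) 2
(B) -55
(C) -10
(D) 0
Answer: D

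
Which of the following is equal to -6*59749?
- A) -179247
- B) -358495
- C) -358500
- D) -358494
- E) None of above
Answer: D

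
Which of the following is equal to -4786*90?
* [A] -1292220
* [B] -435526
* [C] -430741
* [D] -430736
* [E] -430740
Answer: E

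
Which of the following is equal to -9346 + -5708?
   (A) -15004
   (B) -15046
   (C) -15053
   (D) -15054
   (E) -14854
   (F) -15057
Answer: D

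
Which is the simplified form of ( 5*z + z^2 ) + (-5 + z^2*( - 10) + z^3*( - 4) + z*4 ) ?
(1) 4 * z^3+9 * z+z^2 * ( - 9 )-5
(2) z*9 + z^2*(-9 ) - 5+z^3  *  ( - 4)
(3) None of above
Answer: 2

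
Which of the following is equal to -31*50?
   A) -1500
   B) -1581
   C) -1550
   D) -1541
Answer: C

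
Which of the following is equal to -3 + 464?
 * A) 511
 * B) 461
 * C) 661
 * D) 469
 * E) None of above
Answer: B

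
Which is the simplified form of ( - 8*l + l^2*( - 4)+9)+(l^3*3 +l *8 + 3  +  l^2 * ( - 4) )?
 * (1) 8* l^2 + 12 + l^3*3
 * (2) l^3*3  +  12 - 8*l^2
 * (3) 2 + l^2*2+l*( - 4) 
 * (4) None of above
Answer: 2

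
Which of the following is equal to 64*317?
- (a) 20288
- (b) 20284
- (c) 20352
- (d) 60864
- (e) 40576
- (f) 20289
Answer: a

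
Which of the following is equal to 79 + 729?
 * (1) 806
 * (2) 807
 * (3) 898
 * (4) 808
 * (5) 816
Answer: 4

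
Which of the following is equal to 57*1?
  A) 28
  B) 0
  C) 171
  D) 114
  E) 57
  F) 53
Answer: E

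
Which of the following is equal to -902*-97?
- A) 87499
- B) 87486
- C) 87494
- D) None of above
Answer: C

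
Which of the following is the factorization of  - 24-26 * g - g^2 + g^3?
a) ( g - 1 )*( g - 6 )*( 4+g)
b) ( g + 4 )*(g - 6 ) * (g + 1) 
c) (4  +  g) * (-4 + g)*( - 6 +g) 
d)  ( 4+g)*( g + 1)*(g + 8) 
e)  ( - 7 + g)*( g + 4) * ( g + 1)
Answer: b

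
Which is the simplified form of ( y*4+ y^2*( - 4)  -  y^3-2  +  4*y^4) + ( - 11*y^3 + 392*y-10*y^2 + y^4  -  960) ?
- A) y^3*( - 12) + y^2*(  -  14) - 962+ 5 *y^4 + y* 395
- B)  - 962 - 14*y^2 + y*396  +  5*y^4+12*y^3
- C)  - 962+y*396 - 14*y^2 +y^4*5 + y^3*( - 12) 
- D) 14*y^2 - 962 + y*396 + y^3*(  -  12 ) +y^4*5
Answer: C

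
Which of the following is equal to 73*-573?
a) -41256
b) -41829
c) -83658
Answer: b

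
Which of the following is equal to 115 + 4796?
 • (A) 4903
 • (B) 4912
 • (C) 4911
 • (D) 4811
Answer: C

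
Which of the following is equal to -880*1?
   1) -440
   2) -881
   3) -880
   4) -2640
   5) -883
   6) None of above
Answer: 3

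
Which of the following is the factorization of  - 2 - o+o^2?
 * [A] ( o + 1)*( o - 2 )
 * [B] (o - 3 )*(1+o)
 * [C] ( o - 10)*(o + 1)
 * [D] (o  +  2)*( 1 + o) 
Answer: A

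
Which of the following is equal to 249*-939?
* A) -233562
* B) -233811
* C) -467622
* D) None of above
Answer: B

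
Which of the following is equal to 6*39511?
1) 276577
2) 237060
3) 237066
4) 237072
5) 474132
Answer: 3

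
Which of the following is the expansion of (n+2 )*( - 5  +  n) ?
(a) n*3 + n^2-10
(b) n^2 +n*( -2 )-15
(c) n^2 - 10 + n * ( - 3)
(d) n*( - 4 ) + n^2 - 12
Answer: c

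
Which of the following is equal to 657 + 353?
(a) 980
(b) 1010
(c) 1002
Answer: b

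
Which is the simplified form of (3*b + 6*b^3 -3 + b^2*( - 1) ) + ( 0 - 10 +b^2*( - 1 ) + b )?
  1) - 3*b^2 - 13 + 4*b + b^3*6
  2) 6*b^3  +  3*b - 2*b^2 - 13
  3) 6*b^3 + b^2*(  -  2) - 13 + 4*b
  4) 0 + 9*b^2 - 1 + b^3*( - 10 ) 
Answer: 3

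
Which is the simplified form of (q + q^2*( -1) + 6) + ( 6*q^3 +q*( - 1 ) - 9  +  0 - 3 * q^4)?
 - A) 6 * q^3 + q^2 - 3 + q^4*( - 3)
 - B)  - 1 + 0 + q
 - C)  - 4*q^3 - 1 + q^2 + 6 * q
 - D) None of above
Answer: D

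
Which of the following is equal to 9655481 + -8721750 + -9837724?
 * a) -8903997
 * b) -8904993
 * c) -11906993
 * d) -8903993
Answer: d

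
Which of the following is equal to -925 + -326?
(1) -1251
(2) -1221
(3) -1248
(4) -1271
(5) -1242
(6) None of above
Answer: 1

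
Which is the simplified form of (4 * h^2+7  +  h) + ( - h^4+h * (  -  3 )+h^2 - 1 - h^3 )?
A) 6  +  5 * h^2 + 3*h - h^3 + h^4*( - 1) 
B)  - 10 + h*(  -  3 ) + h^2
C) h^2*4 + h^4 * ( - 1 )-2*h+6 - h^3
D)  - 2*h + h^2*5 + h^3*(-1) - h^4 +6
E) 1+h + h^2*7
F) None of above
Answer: D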